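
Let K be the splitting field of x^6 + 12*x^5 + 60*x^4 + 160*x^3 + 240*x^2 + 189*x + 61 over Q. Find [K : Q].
The degree of the splitting field over Q equals the order of the Galois group, so first determine the group. The polynomial f is an irreducible sextic over Q, so G = Gal(f/Q) is one of the 16 transitive subgroups 6T1, ..., 6T16 of S_6. The discriminant of f is -9059283, which is not a perfect square, so G is not contained in A_6. The transitive groups of degree 6 not contained in A_6 are: C_6 (6T1, order 6), S_3 (6T2, order 6), D_6 (6T3, order 12), C_3 x S_3 (6T5, order 18), A_4 x C_2 (6T6, order 24), S_4 (6T8, order 24), S_3 x S_3 (6T9, order 36), S_4 x C_2 (6T11, order 48), (S_3 x S_3) : C_2 (6T13, order 72), PGL(2,5) (6T14, order 120), S_6 (6T16, order 720). By Dedekind's theorem, for a prime p not dividing disc(f) the degrees of the irreducible factors of f mod p form the cycle type of an element of G. Factoring f modulo the 28 such primes p <= 127 (skipping 3, 17, 43, which divide the discriminant), each new pattern first appears at: mod 2: f = (x^6 + x + 1), pattern 6; mod 7: f = (x + 3)(x^2 + x + 4)(x^3 + x^2 + 1), pattern 3+2+1; mod 11: f = (x^2 + 2x + 2)(x^4 + 10x^3 + 5x^2 + 9x + 3), pattern 4+2; mod 13: f = (x + 5)(x + 10)(x^2 + 3x + 5)(x^2 + 7x + 3), pattern 2+2+1+1; mod 61: f = (x)(x + 42)(x + 53)(x + 59)(x^2 + 41x + 6), pattern 2+1+1+1+1; mod 97: f = (x + 50)(x + 87)(x + 89)(x^3 + 77x^2 + 65x + 87), pattern 3+1+1+1; mod 113: f = (x^2 + 6)(x^2 + 53x + 61)(x^2 + 72x + 19), pattern 2+2+2; mod 127: f = (x^3 + 45x^2 + 20x + 104)(x^3 + 94x^2 + x + 36), pattern 3+3. No other pattern occurs in this range, so the set of observed cycle types is {6, 3+2+1, 4+2, 2+2+1+1, 2+1+1+1+1, 3+1+1+1, 2+2+2, 3+3}. The candidates containing elements of all these cycle types are (S_3 x S_3) : C_2 (6T13) of order 72, S_6 (6T16) of order 720; the others are excluded. The observed types are precisely the cycle types that occur in (S_3 x S_3) : C_2 (6T13) (apart from the identity). Each of the other remaining candidates has further cycle types, and by the Chebotarev density theorem the matching factorization patterns would occur for a proportion of primes equal to their share of the group: S_6 (6T16) additionally contains elements of type 5+1, 4+1+1 (234 of its 720 elements, about 32% of primes). None of the 28 primes tested shows any such pattern (for each of these groups the chance of that is below 10^-4), which rules them out. Hence G = (S_3 x S_3) : C_2 (6T13), of order 72. The Galois group (S_3 x S_3) : C_2 (6T13) has order 72, so the splitting field has degree 72 over Q.

72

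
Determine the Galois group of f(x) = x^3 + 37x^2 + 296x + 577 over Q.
C_3, A_3

The polynomial is an irreducible cubic over Q and its discriminant is 4060225 = 2015^2, a perfect square. For an irreducible cubic, a square discriminant forces the Galois group to be A_3, the cyclic group of order 3.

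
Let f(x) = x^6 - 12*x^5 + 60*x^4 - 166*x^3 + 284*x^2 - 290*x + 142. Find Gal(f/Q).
The polynomial f is an irreducible sextic over Q, so G = Gal(f/Q) is one of the 16 transitive subgroups 6T1, ..., 6T16 of S_6. The discriminant of f is -34353504448, which is not a perfect square, so G is not contained in A_6. The transitive groups of degree 6 not contained in A_6 are: C_6 (6T1, order 6), S_3 (6T2, order 6), D_6 (6T3, order 12), C_3 x S_3 (6T5, order 18), A_4 x C_2 (6T6, order 24), S_4 (6T8, order 24), S_3 x S_3 (6T9, order 36), S_4 x C_2 (6T11, order 48), (S_3 x S_3) : C_2 (6T13, order 72), PGL(2,5) (6T14, order 120), S_6 (6T16, order 720). By Dedekind's theorem, for a prime p not dividing disc(f) the degrees of the irreducible factors of f mod p form the cycle type of an element of G. Factoring f modulo the 3 such primes p <= 7 (skipping 2, which divides the discriminant), each new pattern first appears at: mod 3: f = (x^6 + 2x^3 + 2x^2 + x + 1), pattern 6; mod 5: f = (x + 1)(x + 3)(x^4 + 4x^3 + x^2 + 3x + 4), pattern 4+1+1; mod 7: f = (x + 3)(x^2 + 4)(x^3 + 6x^2 + 3x + 6), pattern 3+2+1. No other pattern occurs in this range, so the set of observed cycle types is {6, 4+1+1, 3+2+1}. Among the candidates above, the only group containing elements of all these cycle types is S_6 (6T16); every other candidate lacks at least one of them. Hence G = S_6 (6T16), of order 720.

S_6, the symmetric group on 6 letters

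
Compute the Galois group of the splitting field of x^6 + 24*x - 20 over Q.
The polynomial f is an irreducible sextic over Q, so G = Gal(f/Q) is one of the 16 transitive subgroups 6T1, ..., 6T16 of S_6. The discriminant of f is 746496000000 = 864000^2, a perfect square, so G is contained in A_6. The transitive groups of degree 6 contained in A_6 are: A_4 (6T4, order 12), S_4 (6T7, order 24), (C_3 x C_3) : C_4 (6T10, order 36), PSL(2,5) (6T12, order 60), A_6 (6T15, order 360). By Dedekind's theorem, for a prime p not dividing disc(f) the degrees of the irreducible factors of f mod p form the cycle type of an element of G. Factoring f modulo the 6 such primes p <= 23 (skipping 2, 3, 5, which divide the discriminant), each new pattern first appears at: mod 7: f = (x + 3)(x^5 + 4x^4 + 2x^3 + x^2 + 4x + 5), pattern 5+1; mod 23: f = (x + 7)(x + 12)(x + 21)(x^3 + 6x^2 + 13x + 16), pattern 3+1+1+1. No other pattern occurs in this range, so the set of observed cycle types is {5+1, 3+1+1+1}. Among the candidates above, the only group containing elements of all these cycle types is A_6 (6T15) — each of A_4 (6T4), S_4 (6T7), (C_3 x C_3) : C_4 (6T10), PSL(2,5) (6T12) lacks at least one of them. Hence G = A_6 (6T15), of order 360.

A_6 (also written A6)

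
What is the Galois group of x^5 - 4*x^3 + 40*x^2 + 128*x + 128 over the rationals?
The polynomial f is an irreducible quintic over Q, so G = Gal(f/Q) is a transitive subgroup of S_5: one of C_5 (5T1, order 5), D_5 (5T2, order 10), F_20 (5T3, order 20), A_5 (5T4, order 60) or S_5 (5T5, order 120). The discriminant of f is 770141323264, which is not a perfect square, so G is not contained in A_5. The transitive groups of degree 5 not contained in A_5 are: F_20 (5T3, order 20), S_5 (5T5, order 120). By Dedekind's theorem, for a prime p not dividing disc(f) the degrees of the irreducible factors of f mod p form the cycle type of an element of G. Factoring f modulo the 3 such primes p <= 7 (skipping 2, which divides the discriminant), each new pattern first appears at: mod 3: f = (x^5 + 2x^3 + x^2 + 2x + 2), pattern 5; mod 7: f = (x^2 + 3x + 6)(x^3 + 4x^2 + 6x + 5), pattern 3+2. No other pattern occurs in this range, so the set of observed cycle types is {5, 3+2}. Among the candidates above, the only group containing elements of all these cycle types is S_5 (5T5) — F_20 (5T3) lacks at least one of them. Hence G = S_5 (5T5), of order 120.

S_5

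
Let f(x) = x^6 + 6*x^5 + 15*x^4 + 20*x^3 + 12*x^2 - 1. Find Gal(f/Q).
The polynomial f is an irreducible sextic over Q, so G = Gal(f/Q) is one of the 16 transitive subgroups 6T1, ..., 6T16 of S_6. The discriminant of f is -419904, which is not a perfect square, so G is not contained in A_6. The transitive groups of degree 6 not contained in A_6 are: C_6 (6T1, order 6), S_3 (6T2, order 6), D_6 (6T3, order 12), C_3 x S_3 (6T5, order 18), A_4 x C_2 (6T6, order 24), S_4 (6T8, order 24), S_3 x S_3 (6T9, order 36), S_4 x C_2 (6T11, order 48), (S_3 x S_3) : C_2 (6T13, order 72), PGL(2,5) (6T14, order 120), S_6 (6T16, order 720). By Dedekind's theorem, for a prime p not dividing disc(f) the degrees of the irreducible factors of f mod p form the cycle type of an element of G. Factoring f modulo the 33 such primes p <= 149 (skipping 2, 3, which divide the discriminant), each new pattern first appears at: mod 5: f = (x^3 + 4x + 3)(x^3 + x^2 + x + 3), pattern 3+3; mod 7: f = (x^6 + 6x^5 + x^4 + 6x^3 + 5x^2 + 6), pattern 6; mod 17: f = (x + 9)(x + 10)(x^2 + 2x + 4)(x^2 + 2x + 11), pattern 2+2+1+1; mod 19: f = (x + 4)(x + 9)(x + 12)(x + 17)(x^2 + 2x + 17), pattern 2+1+1+1+1; mod 71: f = (x^2 + 2x + 17)(x^2 + 2x + 26)(x^2 + 2x + 31), pattern 2+2+2. No other pattern occurs in this range, so the set of observed cycle types is {3+3, 6, 2+2+1+1, 2+1+1+1+1, 2+2+2}. The candidates containing elements of all these cycle types are A_4 x C_2 (6T6) of order 24, S_4 x C_2 (6T11) of order 48, (S_3 x S_3) : C_2 (6T13) of order 72, S_6 (6T16) of order 720; the others are excluded. The observed types are precisely the cycle types that occur in A_4 x C_2 (6T6) (apart from the identity). Each of the other remaining candidates has further cycle types, and by the Chebotarev density theorem the matching factorization patterns would occur for a proportion of primes equal to their share of the group: S_4 x C_2 (6T11) additionally contains elements of type 4+2, 4+1+1 (12 of its 48 elements, about 25% of primes); (S_3 x S_3) : C_2 (6T13) additionally contains elements of type 4+2, 3+2+1, 3+1+1+1 (34 of its 72 elements, about 47% of primes); S_6 (6T16) additionally contains elements of type 5+1, 4+2, 4+1+1, 3+2+1, 3+1+1+1 (484 of its 720 elements, about 67% of primes). None of the 33 primes tested shows any such pattern (for each of these groups the chance of that is below 10^-4), which rules them out. Hence G = A_4 x C_2 (6T6), of order 24.

A_4 x C_2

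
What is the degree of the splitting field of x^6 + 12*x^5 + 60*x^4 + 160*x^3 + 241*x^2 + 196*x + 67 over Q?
The degree of the splitting field over Q equals the order of the Galois group, so first determine the group. The polynomial f is an irreducible sextic over Q, so G = Gal(f/Q) is one of the 16 transitive subgroups 6T1, ..., 6T16 of S_6. The discriminant of f is 61504 = 248^2, a perfect square, so G is contained in A_6. The transitive groups of degree 6 contained in A_6 are: A_4 (6T4, order 12), S_4 (6T7, order 24), (C_3 x C_3) : C_4 (6T10, order 36), PSL(2,5) (6T12, order 60), A_6 (6T15, order 360). By Dedekind's theorem, for a prime p not dividing disc(f) the degrees of the irreducible factors of f mod p form the cycle type of an element of G. Factoring f modulo the 79 such primes p <= 419 (skipping 2, 31, which divide the discriminant), each new pattern first appears at: mod 3: f = (x^2 + x + 2)(x^4 + 2x^3 + 2x^2 + x + 2), pattern 4+2; mod 5: f = (x^3 + x + 1)(x^3 + 2x^2 + 4x + 2), pattern 3+3; mod 11: f = (x + 5)(x + 10)(x^2 + 3)(x^2 + 8x + 8), pattern 2+2+1+1; mod 67: f = (x)(x + 4)(x + 5)(x + 13)(x + 58)(x + 66), pattern 1+1+1+1+1+1. No other pattern occurs in this range, so the set of observed cycle types is {4+2, 3+3, 2+2+1+1, 1+1+1+1+1+1}. The candidates containing elements of all these cycle types are S_4 (6T7) of order 24, (C_3 x C_3) : C_4 (6T10) of order 36, A_6 (6T15) of order 360; the others are excluded. The observed types are precisely the cycle types that occur in S_4 (6T7). Each of the other remaining candidates has further cycle types, and by the Chebotarev density theorem the matching factorization patterns would occur for a proportion of primes equal to their share of the group: (C_3 x C_3) : C_4 (6T10) additionally contains elements of type 3+1+1+1 (4 of its 36 elements, about 11% of primes); A_6 (6T15) additionally contains elements of type 5+1, 3+1+1+1 (184 of its 360 elements, about 51% of primes). None of the 79 primes tested shows any such pattern (for each of these groups the chance of that is below 10^-4), which rules them out. Hence G = S_4 (6T7), of order 24. The Galois group S_4 (6T7) has order 24, so the splitting field has degree 24 over Q.

24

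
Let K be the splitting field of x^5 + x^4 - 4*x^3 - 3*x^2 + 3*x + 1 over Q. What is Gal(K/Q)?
C_5

The polynomial f is an irreducible quintic over Q, so G = Gal(f/Q) is a transitive subgroup of S_5: one of C_5 (5T1, order 5), D_5 (5T2, order 10), F_20 (5T3, order 20), A_5 (5T4, order 60) or S_5 (5T5, order 120). The discriminant of f is 14641 = 121^2, a perfect square, so G is contained in A_5. The transitive groups of degree 5 contained in A_5 are: C_5 (5T1, order 5), D_5 (5T2, order 10), A_5 (5T4, order 60). By Dedekind's theorem, for a prime p not dividing disc(f) the degrees of the irreducible factors of f mod p form the cycle type of an element of G. Factoring f modulo the 14 such primes p <= 47 (skipping 11, which divides the discriminant), each new pattern first appears at: mod 2: f = (x^5 + x^4 + x^2 + x + 1), pattern 5; mod 23: f = (x + 9)(x + 12)(x + 13)(x + 17)(x + 19), pattern 1+1+1+1+1. No other pattern occurs in this range, so the set of observed cycle types is {5, 1+1+1+1+1}. The candidates containing elements of all these cycle types are C_5 (5T1) of order 5, D_5 (5T2) of order 10, A_5 (5T4) of order 60; the others are excluded. The observed types are precisely the cycle types that occur in C_5 (5T1). Each of the other remaining candidates has further cycle types, and by the Chebotarev density theorem the matching factorization patterns would occur for a proportion of primes equal to their share of the group: D_5 (5T2) additionally contains elements of type 2+2+1 (5 of its 10 elements, about 50% of primes); A_5 (5T4) additionally contains elements of type 3+1+1, 2+2+1 (35 of its 60 elements, about 58% of primes). None of the 14 primes tested shows any such pattern (for each of these groups the chance of that is below 10^-4), which rules them out. Hence G = C_5 (5T1), of order 5.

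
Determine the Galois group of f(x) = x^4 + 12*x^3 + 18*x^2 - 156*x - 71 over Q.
4T3: D_4

The polynomial is an irreducible quartic over Q and its discriminant is -3482451968, which is not a perfect square, so the Galois group is not contained in A_4. The resolvent cubic y^3 - 18*y^2 - 1588*y - 19224 has exactly one rational root, so the Galois group is C_4 or D_4. The quartic remains irreducible over Q(sqrt(disc)), so the group is D_4.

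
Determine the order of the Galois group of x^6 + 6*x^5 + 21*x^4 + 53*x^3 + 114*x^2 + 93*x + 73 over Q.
The degree of the splitting field over Q equals the order of the Galois group, so first determine the group. The polynomial f is an irreducible sextic over Q, so G = Gal(f/Q) is one of the 16 transitive subgroups 6T1, ..., 6T16 of S_6. The discriminant of f is -449880542841987, which is not a perfect square, so G is not contained in A_6. The transitive groups of degree 6 not contained in A_6 are: C_6 (6T1, order 6), S_3 (6T2, order 6), D_6 (6T3, order 12), C_3 x S_3 (6T5, order 18), A_4 x C_2 (6T6, order 24), S_4 (6T8, order 24), S_3 x S_3 (6T9, order 36), S_4 x C_2 (6T11, order 48), (S_3 x S_3) : C_2 (6T13, order 72), PGL(2,5) (6T14, order 120), S_6 (6T16, order 720). By Dedekind's theorem, for a prime p not dividing disc(f) the degrees of the irreducible factors of f mod p form the cycle type of an element of G. Factoring f modulo the 37 such primes p <= 179 (skipping 3, 19, 73, 109, which divide the discriminant), each new pattern first appears at: mod 2: f = (x^6 + x^4 + x^3 + x + 1), pattern 6; mod 7: f = (x^3 + 3x^2 + 6)(x^3 + 3x^2 + 5x + 4), pattern 3+3; mod 17: f = (x^2 + 3x + 4)(x^2 + 8x + 6)(x^2 + 12x + 8), pattern 2+2+2; mod 37: f = (x + 7)(x + 10)(x + 15)(x + 23)(x + 28)(x + 34), pattern 1+1+1+1+1+1. No other pattern occurs in this range, so the set of observed cycle types is {6, 3+3, 2+2+2, 1+1+1+1+1+1}. The candidates containing elements of all these cycle types are C_6 (6T1) of order 6, D_6 (6T3) of order 12, C_3 x S_3 (6T5) of order 18, A_4 x C_2 (6T6) of order 24, S_3 x S_3 (6T9) of order 36, S_4 x C_2 (6T11) of order 48, (S_3 x S_3) : C_2 (6T13) of order 72, PGL(2,5) (6T14) of order 120, S_6 (6T16) of order 720; the others are excluded. The observed types are precisely the cycle types that occur in C_6 (6T1). Each of the other remaining candidates has further cycle types, and by the Chebotarev density theorem the matching factorization patterns would occur for a proportion of primes equal to their share of the group: D_6 (6T3) additionally contains elements of type 2+2+1+1 (3 of its 12 elements, about 25% of primes); C_3 x S_3 (6T5) additionally contains elements of type 3+1+1+1 (4 of its 18 elements, about 22% of primes); A_4 x C_2 (6T6) additionally contains elements of type 2+2+1+1, 2+1+1+1+1 (6 of its 24 elements, about 25% of primes); S_3 x S_3 (6T9) additionally contains elements of type 3+1+1+1, 2+2+1+1 (13 of its 36 elements, about 36% of primes); S_4 x C_2 (6T11) additionally contains elements of type 4+2, 4+1+1, 2+2+1+1, 2+1+1+1+1 (24 of its 48 elements, about 50% of primes); (S_3 x S_3) : C_2 (6T13) additionally contains elements of type 4+2, 3+2+1, 3+1+1+1, 2+2+1+1, 2+1+1+1+1 (49 of its 72 elements, about 68% of primes); PGL(2,5) (6T14) additionally contains elements of type 5+1, 4+1+1, 2+2+1+1 (69 of its 120 elements, about 58% of primes); S_6 (6T16) additionally contains elements of type 5+1, 4+2, 4+1+1, 3+2+1, 3+1+1+1, 2+2+1+1, 2+1+1+1+1 (544 of its 720 elements, about 76% of primes). None of the 37 primes tested shows any such pattern (for each of these groups the chance of that is below 10^-4), which rules them out. Hence G = C_6 (6T1), of order 6. The Galois group C_6 (6T1) has order 6, so the splitting field has degree 6 over Q.

6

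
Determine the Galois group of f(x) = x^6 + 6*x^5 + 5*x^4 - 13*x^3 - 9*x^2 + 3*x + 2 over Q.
The polynomial f is an irreducible sextic over Q, so G = Gal(f/Q) is one of the 16 transitive subgroups 6T1, ..., 6T16 of S_6. The discriminant of f is 30991489 = 5567^2, a perfect square, so G is contained in A_6. The transitive groups of degree 6 contained in A_6 are: A_4 (6T4, order 12), S_4 (6T7, order 24), (C_3 x C_3) : C_4 (6T10, order 36), PSL(2,5) (6T12, order 60), A_6 (6T15, order 360). By Dedekind's theorem, for a prime p not dividing disc(f) the degrees of the irreducible factors of f mod p form the cycle type of an element of G. Factoring f modulo the 21 such primes p <= 79 (skipping 19, which divides the discriminant), each new pattern first appears at: mod 2: f = (x)(x^5 + x^3 + x^2 + x + 1), pattern 5+1; mod 7: f = (x^3 + x^2 + 3x + 1)(x^3 + 5x^2 + 4x + 2), pattern 3+3; mod 61: f = (x + 3)(x + 25)(x^2 + 48x + 25)(x^2 + 52x + 38), pattern 2+2+1+1. No other pattern occurs in this range, so the set of observed cycle types is {5+1, 3+3, 2+2+1+1}. The candidates containing elements of all these cycle types are PSL(2,5) (6T12) of order 60, A_6 (6T15) of order 360; the others are excluded. The observed types are precisely the cycle types that occur in PSL(2,5) (6T12) (apart from the identity). Each of the other remaining candidates has further cycle types, and by the Chebotarev density theorem the matching factorization patterns would occur for a proportion of primes equal to their share of the group: A_6 (6T15) additionally contains elements of type 4+2, 3+1+1+1 (130 of its 360 elements, about 36% of primes). None of the 21 primes tested shows any such pattern (for each of these groups the chance of that is below 10^-4), which rules them out. Hence G = PSL(2,5) (6T12), of order 60.

PSL(2,5), A_5 acting on 6 points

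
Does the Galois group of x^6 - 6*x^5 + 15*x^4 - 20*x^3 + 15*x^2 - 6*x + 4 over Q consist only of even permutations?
The polynomial is irreducible of degree 6 over Q. Its discriminant is -11337408, which is not a perfect square. A Galois group lies in the alternating group exactly when the discriminant is a square in Q, so the Galois group (S_3) is not contained in A_6.

No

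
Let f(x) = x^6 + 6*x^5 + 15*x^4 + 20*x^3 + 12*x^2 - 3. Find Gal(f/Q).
The polynomial f is an irreducible sextic over Q, so G = Gal(f/Q) is one of the 16 transitive subgroups 6T1, ..., 6T16 of S_6. The discriminant of f is 419904 = 648^2, a perfect square, so G is contained in A_6. The transitive groups of degree 6 contained in A_6 are: A_4 (6T4, order 12), S_4 (6T7, order 24), (C_3 x C_3) : C_4 (6T10, order 36), PSL(2,5) (6T12, order 60), A_6 (6T15, order 360). By Dedekind's theorem, for a prime p not dividing disc(f) the degrees of the irreducible factors of f mod p form the cycle type of an element of G. Factoring f modulo the 33 such primes p <= 149 (skipping 2, 3, which divide the discriminant), each new pattern first appears at: mod 5: f = (x^3 + 2x^2 + 4x + 2)(x^3 + 4x^2 + 3x + 1), pattern 3+3; mod 17: f = (x + 3)(x + 16)(x^2 + 2x + 8)(x^2 + 2x + 15), pattern 2+2+1+1; mod 71: f = (x + 5)(x + 6)(x + 33)(x + 40)(x + 67)(x + 68), pattern 1+1+1+1+1+1. No other pattern occurs in this range, so the set of observed cycle types is {3+3, 2+2+1+1, 1+1+1+1+1+1}. The candidates containing elements of all these cycle types are A_4 (6T4) of order 12, S_4 (6T7) of order 24, (C_3 x C_3) : C_4 (6T10) of order 36, PSL(2,5) (6T12) of order 60, A_6 (6T15) of order 360; the others are excluded. The observed types are precisely the cycle types that occur in A_4 (6T4). Each of the other remaining candidates has further cycle types, and by the Chebotarev density theorem the matching factorization patterns would occur for a proportion of primes equal to their share of the group: S_4 (6T7) additionally contains elements of type 4+2 (6 of its 24 elements, about 25% of primes); (C_3 x C_3) : C_4 (6T10) additionally contains elements of type 4+2, 3+1+1+1 (22 of its 36 elements, about 61% of primes); PSL(2,5) (6T12) additionally contains elements of type 5+1 (24 of its 60 elements, about 40% of primes); A_6 (6T15) additionally contains elements of type 5+1, 4+2, 3+1+1+1 (274 of its 360 elements, about 76% of primes). None of the 33 primes tested shows any such pattern (for each of these groups the chance of that is below 10^-4), which rules them out. Hence G = A_4 (6T4), of order 12.

A_4, A_4 acting on 6 points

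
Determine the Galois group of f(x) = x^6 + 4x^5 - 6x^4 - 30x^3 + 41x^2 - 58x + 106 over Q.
(S_3 x S_3) : C_2 (also written G72)

The polynomial f is an irreducible sextic over Q, so G = Gal(f/Q) is one of the 16 transitive subgroups 6T1, ..., 6T16 of S_6. The discriminant of f is -997977239592192, which is not a perfect square, so G is not contained in A_6. The transitive groups of degree 6 not contained in A_6 are: C_6 (6T1, order 6), S_3 (6T2, order 6), D_6 (6T3, order 12), C_3 x S_3 (6T5, order 18), A_4 x C_2 (6T6, order 24), S_4 (6T8, order 24), S_3 x S_3 (6T9, order 36), S_4 x C_2 (6T11, order 48), (S_3 x S_3) : C_2 (6T13, order 72), PGL(2,5) (6T14, order 120), S_6 (6T16, order 720). By Dedekind's theorem, for a prime p not dividing disc(f) the degrees of the irreducible factors of f mod p form the cycle type of an element of G. Factoring f modulo the 26 such primes p <= 113 (skipping 2, 3, 37, 73, which divide the discriminant), each new pattern first appears at: mod 5: f = (x + 3)(x^2 + 4x + 1)(x^3 + 2x^2 + 2x + 2), pattern 3+2+1; mod 7: f = (x^2 + 2x + 5)(x^4 + 2x^3 + 6x^2 + 4x + 3), pattern 4+2; mod 17: f = (x^3 + 2x^2 + 2x + 10)(x^3 + 2x^2 + 5x + 14), pattern 3+3; mod 19: f = (x^2 + 9x + 17)(x^2 + 15x + 8)(x^2 + 18x + 10), pattern 2+2+2; mod 31: f = (x^6 + 4x^5 + 25x^4 + x^3 + 10x^2 + 4x + 13), pattern 6; mod 41: f = (x + 8)(x + 12)(x + 23)(x^3 + 2x^2 + 8x + 37), pattern 3+1+1+1; mod 53: f = (x)(x + 4)(x^2 + 2x + 27)(x^2 + 51x + 24), pattern 2+2+1+1; mod 113: f = (x + 1)(x + 20)(x + 29)(x + 66)(x^2 + x + 17), pattern 2+1+1+1+1. No other pattern occurs in this range, so the set of observed cycle types is {3+2+1, 4+2, 3+3, 2+2+2, 6, 3+1+1+1, 2+2+1+1, 2+1+1+1+1}. The candidates containing elements of all these cycle types are (S_3 x S_3) : C_2 (6T13) of order 72, S_6 (6T16) of order 720; the others are excluded. The observed types are precisely the cycle types that occur in (S_3 x S_3) : C_2 (6T13) (apart from the identity). Each of the other remaining candidates has further cycle types, and by the Chebotarev density theorem the matching factorization patterns would occur for a proportion of primes equal to their share of the group: S_6 (6T16) additionally contains elements of type 5+1, 4+1+1 (234 of its 720 elements, about 32% of primes). None of the 26 primes tested shows any such pattern (for each of these groups the chance of that is below 10^-4), which rules them out. Hence G = (S_3 x S_3) : C_2 (6T13), of order 72.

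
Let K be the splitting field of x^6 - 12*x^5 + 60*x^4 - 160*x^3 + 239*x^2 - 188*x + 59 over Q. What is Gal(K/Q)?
The polynomial f is an irreducible sextic over Q, so G = Gal(f/Q) is one of the 16 transitive subgroups 6T1, ..., 6T16 of S_6. The discriminant of f is 33856 = 184^2, a perfect square, so G is contained in A_6. The transitive groups of degree 6 contained in A_6 are: A_4 (6T4, order 12), S_4 (6T7, order 24), (C_3 x C_3) : C_4 (6T10, order 36), PSL(2,5) (6T12, order 60), A_6 (6T15, order 360). By Dedekind's theorem, for a prime p not dividing disc(f) the degrees of the irreducible factors of f mod p form the cycle type of an element of G. Factoring f modulo the 79 such primes p <= 419 (skipping 2, 23, which divide the discriminant), each new pattern first appears at: mod 3: f = (x^3 + x^2 + x + 2)(x^3 + 2x^2 + 1), pattern 3+3; mod 5: f = (x^2 + x + 2)(x^4 + 2x^3 + x^2 + 2), pattern 4+2; mod 19: f = (x + 3)(x + 12)(x^2 + 5x + 1)(x^2 + 6x + 18), pattern 2+2+1+1; mod 223: f = (x + 14)(x + 55)(x + 76)(x + 143)(x + 164)(x + 205), pattern 1+1+1+1+1+1. No other pattern occurs in this range, so the set of observed cycle types is {3+3, 4+2, 2+2+1+1, 1+1+1+1+1+1}. The candidates containing elements of all these cycle types are S_4 (6T7) of order 24, (C_3 x C_3) : C_4 (6T10) of order 36, A_6 (6T15) of order 360; the others are excluded. The observed types are precisely the cycle types that occur in S_4 (6T7). Each of the other remaining candidates has further cycle types, and by the Chebotarev density theorem the matching factorization patterns would occur for a proportion of primes equal to their share of the group: (C_3 x C_3) : C_4 (6T10) additionally contains elements of type 3+1+1+1 (4 of its 36 elements, about 11% of primes); A_6 (6T15) additionally contains elements of type 5+1, 3+1+1+1 (184 of its 360 elements, about 51% of primes). None of the 79 primes tested shows any such pattern (for each of these groups the chance of that is below 10^-4), which rules them out. Hence G = S_4 (6T7), of order 24.

S_4, S_4(6d), the S_4-action on 6 points inside A_6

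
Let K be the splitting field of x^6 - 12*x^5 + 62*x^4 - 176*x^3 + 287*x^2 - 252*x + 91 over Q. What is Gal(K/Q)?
The polynomial f is an irreducible sextic over Q, so G = Gal(f/Q) is one of the 16 transitive subgroups 6T1, ..., 6T16 of S_6. The discriminant of f is 153664 = 392^2, a perfect square, so G is contained in A_6. The transitive groups of degree 6 contained in A_6 are: A_4 (6T4, order 12), S_4 (6T7, order 24), (C_3 x C_3) : C_4 (6T10, order 36), PSL(2,5) (6T12, order 60), A_6 (6T15, order 360). By Dedekind's theorem, for a prime p not dividing disc(f) the degrees of the irreducible factors of f mod p form the cycle type of an element of G. Factoring f modulo the 33 such primes p <= 149 (skipping 2, 7, which divide the discriminant), each new pattern first appears at: mod 3: f = (x^3 + x^2 + 2x + 1)(x^3 + 2x^2 + x + 1), pattern 3+3; mod 13: f = (x)(x + 9)(x^2 + 9x + 2)(x^2 + 9x + 12), pattern 2+2+1+1. No other pattern occurs in this range, so the set of observed cycle types is {3+3, 2+2+1+1}. The candidates containing elements of all these cycle types are A_4 (6T4) of order 12, S_4 (6T7) of order 24, (C_3 x C_3) : C_4 (6T10) of order 36, PSL(2,5) (6T12) of order 60, A_6 (6T15) of order 360; the others are excluded. The observed types are precisely the cycle types that occur in A_4 (6T4) (apart from the identity). Each of the other remaining candidates has further cycle types, and by the Chebotarev density theorem the matching factorization patterns would occur for a proportion of primes equal to their share of the group: S_4 (6T7) additionally contains elements of type 4+2 (6 of its 24 elements, about 25% of primes); (C_3 x C_3) : C_4 (6T10) additionally contains elements of type 4+2, 3+1+1+1 (22 of its 36 elements, about 61% of primes); PSL(2,5) (6T12) additionally contains elements of type 5+1 (24 of its 60 elements, about 40% of primes); A_6 (6T15) additionally contains elements of type 5+1, 4+2, 3+1+1+1 (274 of its 360 elements, about 76% of primes). None of the 33 primes tested shows any such pattern (for each of these groups the chance of that is below 10^-4), which rules them out. Hence G = A_4 (6T4), of order 12.

A_4 (also written A4)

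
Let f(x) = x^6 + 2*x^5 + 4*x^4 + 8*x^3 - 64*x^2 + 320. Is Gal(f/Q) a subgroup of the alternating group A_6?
Yes

The polynomial is irreducible of degree 6 over Q. Its discriminant is 564385546240000 = 23756800^2, a perfect square. A Galois group lies in the alternating group exactly when the discriminant is a square in Q, so the Galois group ((C_3 x C_3) : C_4) is contained in A_6.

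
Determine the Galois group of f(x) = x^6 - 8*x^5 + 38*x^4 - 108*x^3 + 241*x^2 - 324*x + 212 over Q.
(S_3 x S_3) : C_2 (also written G72)

The polynomial f is an irreducible sextic over Q, so G = Gal(f/Q) is one of the 16 transitive subgroups 6T1, ..., 6T16 of S_6. The discriminant of f is -685658418184192, which is not a perfect square, so G is not contained in A_6. The transitive groups of degree 6 not contained in A_6 are: C_6 (6T1, order 6), S_3 (6T2, order 6), D_6 (6T3, order 12), C_3 x S_3 (6T5, order 18), A_4 x C_2 (6T6, order 24), S_4 (6T8, order 24), S_3 x S_3 (6T9, order 36), S_4 x C_2 (6T11, order 48), (S_3 x S_3) : C_2 (6T13, order 72), PGL(2,5) (6T14, order 120), S_6 (6T16, order 720). By Dedekind's theorem, for a prime p not dividing disc(f) the degrees of the irreducible factors of f mod p form the cycle type of an element of G. Factoring f modulo the 29 such primes p <= 113 (skipping 2, which divides the discriminant), each new pattern first appears at: mod 3: f = (x^6 + x^5 + 2x^4 + x^2 + 2), pattern 6; mod 5: f = (x + 3)(x^2 + x + 2)(x^3 + 3x^2 + x + 2), pattern 3+2+1; mod 7: f = (x^2 + 2)(x^4 + 6x^3 + x^2 + 6x + 1), pattern 4+2; mod 17: f = (x^3 + 3x^2 + 14x + 13)(x^3 + 6x^2 + 6x + 15), pattern 3+3; mod 19: f = (x^2 + 5x + 18)(x^2 + 11x + 14)(x^2 + 14x + 12), pattern 2+2+2; mod 37: f = (x + 13)(x + 14)(x^2 + 19x + 20)(x^2 + 20x + 31), pattern 2+2+1+1; mod 41: f = (x + 17)(x + 19)(x + 29)(x^3 + 9x^2 + 13x + 9), pattern 3+1+1+1; mod 113: f = (x + 2)(x + 20)(x + 64)(x + 92)(x^2 + 40x + 56), pattern 2+1+1+1+1. No other pattern occurs in this range, so the set of observed cycle types is {6, 3+2+1, 4+2, 3+3, 2+2+2, 2+2+1+1, 3+1+1+1, 2+1+1+1+1}. The candidates containing elements of all these cycle types are (S_3 x S_3) : C_2 (6T13) of order 72, S_6 (6T16) of order 720; the others are excluded. The observed types are precisely the cycle types that occur in (S_3 x S_3) : C_2 (6T13) (apart from the identity). Each of the other remaining candidates has further cycle types, and by the Chebotarev density theorem the matching factorization patterns would occur for a proportion of primes equal to their share of the group: S_6 (6T16) additionally contains elements of type 5+1, 4+1+1 (234 of its 720 elements, about 32% of primes). None of the 29 primes tested shows any such pattern (for each of these groups the chance of that is below 10^-4), which rules them out. Hence G = (S_3 x S_3) : C_2 (6T13), of order 72.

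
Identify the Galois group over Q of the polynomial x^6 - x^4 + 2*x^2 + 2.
The polynomial f is an irreducible sextic over Q, so G = Gal(f/Q) is one of the 16 transitive subgroups 6T1, ..., 6T16 of S_6. The discriminant of f is -5120000, which is not a perfect square, so G is not contained in A_6. The transitive groups of degree 6 not contained in A_6 are: C_6 (6T1, order 6), S_3 (6T2, order 6), D_6 (6T3, order 12), C_3 x S_3 (6T5, order 18), A_4 x C_2 (6T6, order 24), S_4 (6T8, order 24), S_3 x S_3 (6T9, order 36), S_4 x C_2 (6T11, order 48), (S_3 x S_3) : C_2 (6T13, order 72), PGL(2,5) (6T14, order 120), S_6 (6T16, order 720). By Dedekind's theorem, for a prime p not dividing disc(f) the degrees of the irreducible factors of f mod p form the cycle type of an element of G. Factoring f modulo the 22 such primes p <= 89 (skipping 2, 5, which divide the discriminant), each new pattern first appears at: mod 3: f = (x^3 + x^2 + 2)(x^3 + 2x^2 + 1), pattern 3+3; mod 7: f = (x^2 + 2)(x^2 + x + 6)(x^2 + 6x + 6), pattern 2+2+2; mod 13: f = (x + 4)(x + 9)(x^4 + 2x^2 + 8), pattern 4+1+1; mod 43: f = (x + 12)(x + 31)(x^2 + 4)(x^2 + 10), pattern 2+2+1+1. No other pattern occurs in this range, so the set of observed cycle types is {3+3, 2+2+2, 4+1+1, 2+2+1+1}. The candidates containing elements of all these cycle types are S_4 (6T8) of order 24, S_4 x C_2 (6T11) of order 48, PGL(2,5) (6T14) of order 120, S_6 (6T16) of order 720; the others are excluded. The observed types are precisely the cycle types that occur in S_4 (6T8) (apart from the identity). Each of the other remaining candidates has further cycle types, and by the Chebotarev density theorem the matching factorization patterns would occur for a proportion of primes equal to their share of the group: S_4 x C_2 (6T11) additionally contains elements of type 6, 4+2, 2+1+1+1+1 (17 of its 48 elements, about 35% of primes); PGL(2,5) (6T14) additionally contains elements of type 6, 5+1 (44 of its 120 elements, about 37% of primes); S_6 (6T16) additionally contains elements of type 6, 5+1, 4+2, 3+2+1, 3+1+1+1, 2+1+1+1+1 (529 of its 720 elements, about 73% of primes). None of the 22 primes tested shows any such pattern (for each of these groups the chance of that is below 10^-4), which rules them out. Hence G = S_4 (6T8), of order 24.

S_4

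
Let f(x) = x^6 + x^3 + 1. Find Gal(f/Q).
C_6

The polynomial f is an irreducible sextic over Q, so G = Gal(f/Q) is one of the 16 transitive subgroups 6T1, ..., 6T16 of S_6. The discriminant of f is -19683, which is not a perfect square, so G is not contained in A_6. The transitive groups of degree 6 not contained in A_6 are: C_6 (6T1, order 6), S_3 (6T2, order 6), D_6 (6T3, order 12), C_3 x S_3 (6T5, order 18), A_4 x C_2 (6T6, order 24), S_4 (6T8, order 24), S_3 x S_3 (6T9, order 36), S_4 x C_2 (6T11, order 48), (S_3 x S_3) : C_2 (6T13, order 72), PGL(2,5) (6T14, order 120), S_6 (6T16, order 720). By Dedekind's theorem, for a prime p not dividing disc(f) the degrees of the irreducible factors of f mod p form the cycle type of an element of G. Factoring f modulo the 37 such primes p <= 163 (skipping 3, which divides the discriminant), each new pattern first appears at: mod 2: f = (x^6 + x^3 + 1), pattern 6; mod 7: f = (x^3 + 3)(x^3 + 5), pattern 3+3; mod 17: f = (x^2 + 3x + 1)(x^2 + 4x + 1)(x^2 + 10x + 1), pattern 2+2+2; mod 19: f = (x + 2)(x + 3)(x + 10)(x + 13)(x + 14)(x + 15), pattern 1+1+1+1+1+1. No other pattern occurs in this range, so the set of observed cycle types is {6, 3+3, 2+2+2, 1+1+1+1+1+1}. The candidates containing elements of all these cycle types are C_6 (6T1) of order 6, D_6 (6T3) of order 12, C_3 x S_3 (6T5) of order 18, A_4 x C_2 (6T6) of order 24, S_3 x S_3 (6T9) of order 36, S_4 x C_2 (6T11) of order 48, (S_3 x S_3) : C_2 (6T13) of order 72, PGL(2,5) (6T14) of order 120, S_6 (6T16) of order 720; the others are excluded. The observed types are precisely the cycle types that occur in C_6 (6T1). Each of the other remaining candidates has further cycle types, and by the Chebotarev density theorem the matching factorization patterns would occur for a proportion of primes equal to their share of the group: D_6 (6T3) additionally contains elements of type 2+2+1+1 (3 of its 12 elements, about 25% of primes); C_3 x S_3 (6T5) additionally contains elements of type 3+1+1+1 (4 of its 18 elements, about 22% of primes); A_4 x C_2 (6T6) additionally contains elements of type 2+2+1+1, 2+1+1+1+1 (6 of its 24 elements, about 25% of primes); S_3 x S_3 (6T9) additionally contains elements of type 3+1+1+1, 2+2+1+1 (13 of its 36 elements, about 36% of primes); S_4 x C_2 (6T11) additionally contains elements of type 4+2, 4+1+1, 2+2+1+1, 2+1+1+1+1 (24 of its 48 elements, about 50% of primes); (S_3 x S_3) : C_2 (6T13) additionally contains elements of type 4+2, 3+2+1, 3+1+1+1, 2+2+1+1, 2+1+1+1+1 (49 of its 72 elements, about 68% of primes); PGL(2,5) (6T14) additionally contains elements of type 5+1, 4+1+1, 2+2+1+1 (69 of its 120 elements, about 58% of primes); S_6 (6T16) additionally contains elements of type 5+1, 4+2, 4+1+1, 3+2+1, 3+1+1+1, 2+2+1+1, 2+1+1+1+1 (544 of its 720 elements, about 76% of primes). None of the 37 primes tested shows any such pattern (for each of these groups the chance of that is below 10^-4), which rules them out. Hence G = C_6 (6T1), of order 6.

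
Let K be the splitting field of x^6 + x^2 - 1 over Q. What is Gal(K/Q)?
The polynomial f is an irreducible sextic over Q, so G = Gal(f/Q) is one of the 16 transitive subgroups 6T1, ..., 6T16 of S_6. The discriminant of f is 61504 = 248^2, a perfect square, so G is contained in A_6. The transitive groups of degree 6 contained in A_6 are: A_4 (6T4, order 12), S_4 (6T7, order 24), (C_3 x C_3) : C_4 (6T10, order 36), PSL(2,5) (6T12, order 60), A_6 (6T15, order 360). By Dedekind's theorem, for a prime p not dividing disc(f) the degrees of the irreducible factors of f mod p form the cycle type of an element of G. Factoring f modulo the 79 such primes p <= 419 (skipping 2, 31, which divide the discriminant), each new pattern first appears at: mod 3: f = (x^2 + 1)(x^4 + 2x^2 + 2), pattern 4+2; mod 5: f = (x^3 + x^2 + 3x + 4)(x^3 + 4x^2 + 3x + 1), pattern 3+3; mod 11: f = (x + 3)(x + 8)(x^2 + 4x + 7)(x^2 + 7x + 7), pattern 2+2+1+1; mod 67: f = (x + 2)(x + 3)(x + 11)(x + 56)(x + 64)(x + 65), pattern 1+1+1+1+1+1. No other pattern occurs in this range, so the set of observed cycle types is {4+2, 3+3, 2+2+1+1, 1+1+1+1+1+1}. The candidates containing elements of all these cycle types are S_4 (6T7) of order 24, (C_3 x C_3) : C_4 (6T10) of order 36, A_6 (6T15) of order 360; the others are excluded. The observed types are precisely the cycle types that occur in S_4 (6T7). Each of the other remaining candidates has further cycle types, and by the Chebotarev density theorem the matching factorization patterns would occur for a proportion of primes equal to their share of the group: (C_3 x C_3) : C_4 (6T10) additionally contains elements of type 3+1+1+1 (4 of its 36 elements, about 11% of primes); A_6 (6T15) additionally contains elements of type 5+1, 3+1+1+1 (184 of its 360 elements, about 51% of primes). None of the 79 primes tested shows any such pattern (for each of these groups the chance of that is below 10^-4), which rules them out. Hence G = S_4 (6T7), of order 24.

S_4 (also written S4+)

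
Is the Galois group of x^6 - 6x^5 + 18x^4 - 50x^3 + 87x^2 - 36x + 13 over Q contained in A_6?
The polynomial is irreducible of degree 6 over Q. Its discriminant is -28010528989632, which is not a perfect square. A Galois group lies in the alternating group exactly when the discriminant is a square in Q, so the Galois group (PGL(2,5)) is not contained in A_6.

No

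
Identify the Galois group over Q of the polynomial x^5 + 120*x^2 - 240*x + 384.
The polynomial f is an irreducible quintic over Q, so G = Gal(f/Q) is a transitive subgroup of S_5: one of C_5 (5T1, order 5), D_5 (5T2, order 10), F_20 (5T3, order 20), A_5 (5T4, order 60) or S_5 (5T5, order 120). The discriminant of f is 446172364800000, which is not a perfect square, so G is not contained in A_5. The transitive groups of degree 5 not contained in A_5 are: F_20 (5T3, order 20), S_5 (5T5, order 120). By Dedekind's theorem, for a prime p not dividing disc(f) the degrees of the irreducible factors of f mod p form the cycle type of an element of G. Factoring f modulo the 18 such primes p <= 79 (skipping 2, 3, 5, 41, which divide the discriminant), each new pattern first appears at: mod 7: f = (x + 4)(x^4 + 3x^3 + 2x^2 + 5), pattern 4+1; mod 11: f = (x^5 + 10x^2 + 2x + 10), pattern 5; mod 19: f = (x + 11)(x^2 + 11x + 8)(x^2 + 16x + 13), pattern 2+2+1. No other pattern occurs in this range, so the set of observed cycle types is {4+1, 5, 2+2+1}. The candidates containing elements of all these cycle types are F_20 (5T3) of order 20, S_5 (5T5) of order 120; the others are excluded. The observed types are precisely the cycle types that occur in F_20 (5T3) (apart from the identity). Each of the other remaining candidates has further cycle types, and by the Chebotarev density theorem the matching factorization patterns would occur for a proportion of primes equal to their share of the group: S_5 (5T5) additionally contains elements of type 3+2, 3+1+1, 2+1+1+1 (50 of its 120 elements, about 42% of primes). None of the 18 primes tested shows any such pattern (for each of these groups the chance of that is below 10^-4), which rules them out. Hence G = F_20 (5T3), of order 20.

F_20 (order 20)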